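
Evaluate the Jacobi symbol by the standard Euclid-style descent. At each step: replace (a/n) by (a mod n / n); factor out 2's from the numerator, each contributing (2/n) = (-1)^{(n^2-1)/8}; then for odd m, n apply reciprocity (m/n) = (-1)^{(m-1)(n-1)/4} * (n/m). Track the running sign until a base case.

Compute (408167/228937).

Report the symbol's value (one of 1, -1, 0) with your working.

(408167/228937) = (179230/228937)   [reduce mod 228937]
179230 = 2^1·89615; (2/228937) = +1 since 228937 mod 8 = 1, so (179230/228937) = (+1)^1·(89615/228937); sign now +1
reciprocity: (89615/228937) = +1·(228937/89615) since 89615 mod 4 = 3, 228937 mod 4 = 1; sign now +1
(228937/89615) = (49707/89615)   [reduce mod 89615]
reciprocity: (49707/89615) = -1·(89615/49707) since 49707 mod 4 = 3, 89615 mod 4 = 3; sign now -1
(89615/49707) = (39908/49707)   [reduce mod 49707]
39908 = 2^2·9977; (2/49707) = -1 since 49707 mod 8 = 3, so (39908/49707) = (-1)^2·(9977/49707); sign now -1
reciprocity: (9977/49707) = +1·(49707/9977) since 9977 mod 4 = 1, 49707 mod 4 = 3; sign now -1
(49707/9977) = (9799/9977)   [reduce mod 9977]
reciprocity: (9799/9977) = +1·(9977/9799) since 9799 mod 4 = 3, 9977 mod 4 = 1; sign now -1
(9977/9799) = (178/9799)   [reduce mod 9799]
178 = 2^1·89; (2/9799) = +1 since 9799 mod 8 = 7, so (178/9799) = (+1)^1·(89/9799); sign now -1
reciprocity: (89/9799) = +1·(9799/89) since 89 mod 4 = 1, 9799 mod 4 = 3; sign now -1
(9799/89) = (9/89)   [reduce mod 89]
reciprocity: (9/89) = +1·(89/9) since 9 mod 4 = 1, 89 mod 4 = 1; sign now -1
(89/9) = (8/9)   [reduce mod 9]
8 = 2^3·1; (2/9) = +1 since 9 mod 8 = 1, so (8/9) = (+1)^3·(1/9); sign now -1
(1/9) = 1; final value = sign = -1

-1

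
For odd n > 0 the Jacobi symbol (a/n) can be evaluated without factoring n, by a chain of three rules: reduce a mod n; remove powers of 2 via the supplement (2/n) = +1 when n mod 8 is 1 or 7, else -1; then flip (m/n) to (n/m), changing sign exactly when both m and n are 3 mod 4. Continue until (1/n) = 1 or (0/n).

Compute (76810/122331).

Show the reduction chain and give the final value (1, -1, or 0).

1

76810 = 2^1·38405; (2/122331) = -1 since 122331 mod 8 = 3, so (76810/122331) = (-1)^1·(38405/122331); sign now -1
reciprocity: (38405/122331) = +1·(122331/38405) since 38405 mod 4 = 1, 122331 mod 4 = 3; sign now -1
(122331/38405) = (7116/38405)   [reduce mod 38405]
7116 = 2^2·1779; (2/38405) = -1 since 38405 mod 8 = 5, so (7116/38405) = (-1)^2·(1779/38405); sign now -1
reciprocity: (1779/38405) = +1·(38405/1779) since 1779 mod 4 = 3, 38405 mod 4 = 1; sign now -1
(38405/1779) = (1046/1779)   [reduce mod 1779]
1046 = 2^1·523; (2/1779) = -1 since 1779 mod 8 = 3, so (1046/1779) = (-1)^1·(523/1779); sign now +1
reciprocity: (523/1779) = -1·(1779/523) since 523 mod 4 = 3, 1779 mod 4 = 3; sign now -1
(1779/523) = (210/523)   [reduce mod 523]
210 = 2^1·105; (2/523) = -1 since 523 mod 8 = 3, so (210/523) = (-1)^1·(105/523); sign now +1
reciprocity: (105/523) = +1·(523/105) since 105 mod 4 = 1, 523 mod 4 = 3; sign now +1
(523/105) = (103/105)   [reduce mod 105]
reciprocity: (103/105) = +1·(105/103) since 103 mod 4 = 3, 105 mod 4 = 1; sign now +1
(105/103) = (2/103)   [reduce mod 103]
2 = 2^1·1; (2/103) = +1 since 103 mod 8 = 7, so (2/103) = (+1)^1·(1/103); sign now +1
(1/103) = 1; final value = sign = +1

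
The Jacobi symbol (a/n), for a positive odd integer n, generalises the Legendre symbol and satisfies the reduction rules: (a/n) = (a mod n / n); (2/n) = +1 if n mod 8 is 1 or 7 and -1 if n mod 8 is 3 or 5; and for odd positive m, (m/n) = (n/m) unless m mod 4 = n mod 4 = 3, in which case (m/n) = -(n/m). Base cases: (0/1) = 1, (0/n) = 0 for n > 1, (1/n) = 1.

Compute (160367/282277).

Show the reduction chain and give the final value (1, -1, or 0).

-1

reciprocity: (160367/282277) = +1·(282277/160367) since 160367 mod 4 = 3, 282277 mod 4 = 1; sign now +1
(282277/160367) = (121910/160367)   [reduce mod 160367]
121910 = 2^1·60955; (2/160367) = +1 since 160367 mod 8 = 7, so (121910/160367) = (+1)^1·(60955/160367); sign now +1
reciprocity: (60955/160367) = -1·(160367/60955) since 60955 mod 4 = 3, 160367 mod 4 = 3; sign now -1
(160367/60955) = (38457/60955)   [reduce mod 60955]
reciprocity: (38457/60955) = +1·(60955/38457) since 38457 mod 4 = 1, 60955 mod 4 = 3; sign now -1
(60955/38457) = (22498/38457)   [reduce mod 38457]
22498 = 2^1·11249; (2/38457) = +1 since 38457 mod 8 = 1, so (22498/38457) = (+1)^1·(11249/38457); sign now -1
reciprocity: (11249/38457) = +1·(38457/11249) since 11249 mod 4 = 1, 38457 mod 4 = 1; sign now -1
(38457/11249) = (4710/11249)   [reduce mod 11249]
4710 = 2^1·2355; (2/11249) = +1 since 11249 mod 8 = 1, so (4710/11249) = (+1)^1·(2355/11249); sign now -1
reciprocity: (2355/11249) = +1·(11249/2355) since 2355 mod 4 = 3, 11249 mod 4 = 1; sign now -1
(11249/2355) = (1829/2355)   [reduce mod 2355]
reciprocity: (1829/2355) = +1·(2355/1829) since 1829 mod 4 = 1, 2355 mod 4 = 3; sign now -1
(2355/1829) = (526/1829)   [reduce mod 1829]
526 = 2^1·263; (2/1829) = -1 since 1829 mod 8 = 5, so (526/1829) = (-1)^1·(263/1829); sign now +1
reciprocity: (263/1829) = +1·(1829/263) since 263 mod 4 = 3, 1829 mod 4 = 1; sign now +1
(1829/263) = (251/263)   [reduce mod 263]
reciprocity: (251/263) = -1·(263/251) since 251 mod 4 = 3, 263 mod 4 = 3; sign now -1
(263/251) = (12/251)   [reduce mod 251]
12 = 2^2·3; (2/251) = -1 since 251 mod 8 = 3, so (12/251) = (-1)^2·(3/251); sign now -1
reciprocity: (3/251) = -1·(251/3) since 3 mod 4 = 3, 251 mod 4 = 3; sign now +1
(251/3) = (2/3)   [reduce mod 3]
2 = 2^1·1; (2/3) = -1 since 3 mod 8 = 3, so (2/3) = (-1)^1·(1/3); sign now -1
(1/3) = 1; final value = sign = -1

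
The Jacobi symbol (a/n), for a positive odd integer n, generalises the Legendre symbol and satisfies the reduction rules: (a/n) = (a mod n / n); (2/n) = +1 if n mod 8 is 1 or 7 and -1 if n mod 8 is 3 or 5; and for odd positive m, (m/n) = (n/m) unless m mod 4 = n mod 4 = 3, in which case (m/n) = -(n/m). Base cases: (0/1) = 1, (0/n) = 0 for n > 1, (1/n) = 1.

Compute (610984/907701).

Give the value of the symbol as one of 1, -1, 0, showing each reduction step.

factor out 2^3: 610984 = 2^3·76373; with 907701 mod 8 = 5, (2/907701) = -1; sign now -1; continue with (76373/907701)
flip (76373/907701) -> (907701/76373): both odd, 76373 mod 4 = 1, 907701 mod 4 = 1, so the flip contributes +1; sign now -1
(907701/76373): 907701 mod 76373 = 67598, so (907701/76373) = (67598/76373)
factor out 2^1: 67598 = 2^1·33799; with 76373 mod 8 = 5, (2/76373) = -1; sign now +1; continue with (33799/76373)
flip (33799/76373) -> (76373/33799): both odd, 33799 mod 4 = 3, 76373 mod 4 = 1, so the flip contributes +1; sign now +1
(76373/33799): 76373 mod 33799 = 8775, so (76373/33799) = (8775/33799)
flip (8775/33799) -> (33799/8775): both odd, 8775 mod 4 = 3, 33799 mod 4 = 3, so the flip contributes -1; sign now -1
(33799/8775): 33799 mod 8775 = 7474, so (33799/8775) = (7474/8775)
factor out 2^1: 7474 = 2^1·3737; with 8775 mod 8 = 7, (2/8775) = +1; sign now -1; continue with (3737/8775)
flip (3737/8775) -> (8775/3737): both odd, 3737 mod 4 = 1, 8775 mod 4 = 3, so the flip contributes +1; sign now -1
(8775/3737): 8775 mod 3737 = 1301, so (8775/3737) = (1301/3737)
flip (1301/3737) -> (3737/1301): both odd, 1301 mod 4 = 1, 3737 mod 4 = 1, so the flip contributes +1; sign now -1
(3737/1301): 3737 mod 1301 = 1135, so (3737/1301) = (1135/1301)
flip (1135/1301) -> (1301/1135): both odd, 1135 mod 4 = 3, 1301 mod 4 = 1, so the flip contributes +1; sign now -1
(1301/1135): 1301 mod 1135 = 166, so (1301/1135) = (166/1135)
factor out 2^1: 166 = 2^1·83; with 1135 mod 8 = 7, (2/1135) = +1; sign now -1; continue with (83/1135)
flip (83/1135) -> (1135/83): both odd, 83 mod 4 = 3, 1135 mod 4 = 3, so the flip contributes -1; sign now +1
(1135/83): 1135 mod 83 = 56, so (1135/83) = (56/83)
factor out 2^3: 56 = 2^3·7; with 83 mod 8 = 3, (2/83) = -1; sign now -1; continue with (7/83)
flip (7/83) -> (83/7): both odd, 7 mod 4 = 3, 83 mod 4 = 3, so the flip contributes -1; sign now +1
(83/7): 83 mod 7 = 6, so (83/7) = (6/7)
factor out 2^1: 6 = 2^1·3; with 7 mod 8 = 7, (2/7) = +1; sign now +1; continue with (3/7)
flip (3/7) -> (7/3): both odd, 3 mod 4 = 3, 7 mod 4 = 3, so the flip contributes -1; sign now -1
(7/3): 7 mod 3 = 1, so (7/3) = (1/3)
reached (1/3) = 1, so the symbol is -1

-1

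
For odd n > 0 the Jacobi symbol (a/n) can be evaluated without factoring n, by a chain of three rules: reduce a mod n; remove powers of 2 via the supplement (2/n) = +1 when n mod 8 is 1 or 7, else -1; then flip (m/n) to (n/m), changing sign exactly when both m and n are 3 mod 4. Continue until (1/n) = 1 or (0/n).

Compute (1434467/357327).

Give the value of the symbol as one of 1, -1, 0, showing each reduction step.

1

(1434467/357327): 1434467 mod 357327 = 5159, so (1434467/357327) = (5159/357327)
flip (5159/357327) -> (357327/5159): both odd, 5159 mod 4 = 3, 357327 mod 4 = 3, so the flip contributes -1; sign now -1
(357327/5159): 357327 mod 5159 = 1356, so (357327/5159) = (1356/5159)
factor out 2^2: 1356 = 2^2·339; with 5159 mod 8 = 7, (2/5159) = +1; sign now -1; continue with (339/5159)
flip (339/5159) -> (5159/339): both odd, 339 mod 4 = 3, 5159 mod 4 = 3, so the flip contributes -1; sign now +1
(5159/339): 5159 mod 339 = 74, so (5159/339) = (74/339)
factor out 2^1: 74 = 2^1·37; with 339 mod 8 = 3, (2/339) = -1; sign now -1; continue with (37/339)
flip (37/339) -> (339/37): both odd, 37 mod 4 = 1, 339 mod 4 = 3, so the flip contributes +1; sign now -1
(339/37): 339 mod 37 = 6, so (339/37) = (6/37)
factor out 2^1: 6 = 2^1·3; with 37 mod 8 = 5, (2/37) = -1; sign now +1; continue with (3/37)
flip (3/37) -> (37/3): both odd, 3 mod 4 = 3, 37 mod 4 = 1, so the flip contributes +1; sign now +1
(37/3): 37 mod 3 = 1, so (37/3) = (1/3)
reached (1/3) = 1, so the symbol is +1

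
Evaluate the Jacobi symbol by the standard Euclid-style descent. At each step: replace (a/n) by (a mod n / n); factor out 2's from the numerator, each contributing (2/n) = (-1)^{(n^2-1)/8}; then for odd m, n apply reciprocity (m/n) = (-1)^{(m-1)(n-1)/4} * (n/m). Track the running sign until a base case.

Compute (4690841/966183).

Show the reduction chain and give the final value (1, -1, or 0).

1

(4690841/966183) = (826109/966183)   [reduce mod 966183]
reciprocity: (826109/966183) = +1·(966183/826109) since 826109 mod 4 = 1, 966183 mod 4 = 3; sign now +1
(966183/826109) = (140074/826109)   [reduce mod 826109]
140074 = 2^1·70037; (2/826109) = -1 since 826109 mod 8 = 5, so (140074/826109) = (-1)^1·(70037/826109); sign now -1
reciprocity: (70037/826109) = +1·(826109/70037) since 70037 mod 4 = 1, 826109 mod 4 = 1; sign now -1
(826109/70037) = (55702/70037)   [reduce mod 70037]
55702 = 2^1·27851; (2/70037) = -1 since 70037 mod 8 = 5, so (55702/70037) = (-1)^1·(27851/70037); sign now +1
reciprocity: (27851/70037) = +1·(70037/27851) since 27851 mod 4 = 3, 70037 mod 4 = 1; sign now +1
(70037/27851) = (14335/27851)   [reduce mod 27851]
reciprocity: (14335/27851) = -1·(27851/14335) since 14335 mod 4 = 3, 27851 mod 4 = 3; sign now -1
(27851/14335) = (13516/14335)   [reduce mod 14335]
13516 = 2^2·3379; (2/14335) = +1 since 14335 mod 8 = 7, so (13516/14335) = (+1)^2·(3379/14335); sign now -1
reciprocity: (3379/14335) = -1·(14335/3379) since 3379 mod 4 = 3, 14335 mod 4 = 3; sign now +1
(14335/3379) = (819/3379)   [reduce mod 3379]
reciprocity: (819/3379) = -1·(3379/819) since 819 mod 4 = 3, 3379 mod 4 = 3; sign now -1
(3379/819) = (103/819)   [reduce mod 819]
reciprocity: (103/819) = -1·(819/103) since 103 mod 4 = 3, 819 mod 4 = 3; sign now +1
(819/103) = (98/103)   [reduce mod 103]
98 = 2^1·49; (2/103) = +1 since 103 mod 8 = 7, so (98/103) = (+1)^1·(49/103); sign now +1
reciprocity: (49/103) = +1·(103/49) since 49 mod 4 = 1, 103 mod 4 = 3; sign now +1
(103/49) = (5/49)   [reduce mod 49]
reciprocity: (5/49) = +1·(49/5) since 5 mod 4 = 1, 49 mod 4 = 1; sign now +1
(49/5) = (4/5)   [reduce mod 5]
4 = 2^2·1; (2/5) = -1 since 5 mod 8 = 5, so (4/5) = (-1)^2·(1/5); sign now +1
(1/5) = 1; final value = sign = +1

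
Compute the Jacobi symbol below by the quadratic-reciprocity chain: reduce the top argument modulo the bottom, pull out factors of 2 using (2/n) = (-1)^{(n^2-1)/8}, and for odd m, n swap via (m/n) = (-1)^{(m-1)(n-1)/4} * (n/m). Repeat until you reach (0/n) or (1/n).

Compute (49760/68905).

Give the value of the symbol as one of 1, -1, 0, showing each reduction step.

0

49760 = 2^5·1555; (2/68905) = +1 since 68905 mod 8 = 1, so (49760/68905) = (+1)^5·(1555/68905); sign now +1
reciprocity: (1555/68905) = +1·(68905/1555) since 1555 mod 4 = 3, 68905 mod 4 = 1; sign now +1
(68905/1555) = (485/1555)   [reduce mod 1555]
reciprocity: (485/1555) = +1·(1555/485) since 485 mod 4 = 1, 1555 mod 4 = 3; sign now +1
(1555/485) = (100/485)   [reduce mod 485]
100 = 2^2·25; (2/485) = -1 since 485 mod 8 = 5, so (100/485) = (-1)^2·(25/485); sign now +1
reciprocity: (25/485) = +1·(485/25) since 25 mod 4 = 1, 485 mod 4 = 1; sign now +1
(485/25) = (10/25)   [reduce mod 25]
10 = 2^1·5; (2/25) = +1 since 25 mod 8 = 1, so (10/25) = (+1)^1·(5/25); sign now +1
reciprocity: (5/25) = +1·(25/5) since 5 mod 4 = 1, 25 mod 4 = 1; sign now +1
(25/5) = (0/5)   [reduce mod 5]
(0/5) = 0   [gcd(a, n) > 1]; final value = 0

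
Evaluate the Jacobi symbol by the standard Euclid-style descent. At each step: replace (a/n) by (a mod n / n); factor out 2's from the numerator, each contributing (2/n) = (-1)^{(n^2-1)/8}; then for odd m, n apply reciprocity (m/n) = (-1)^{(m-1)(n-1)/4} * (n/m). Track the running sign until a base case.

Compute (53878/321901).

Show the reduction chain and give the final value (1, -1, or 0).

53878 = 2^1·26939; (2/321901) = -1 since 321901 mod 8 = 5, so (53878/321901) = (-1)^1·(26939/321901); sign now -1
reciprocity: (26939/321901) = +1·(321901/26939) since 26939 mod 4 = 3, 321901 mod 4 = 1; sign now -1
(321901/26939) = (25572/26939)   [reduce mod 26939]
25572 = 2^2·6393; (2/26939) = -1 since 26939 mod 8 = 3, so (25572/26939) = (-1)^2·(6393/26939); sign now -1
reciprocity: (6393/26939) = +1·(26939/6393) since 6393 mod 4 = 1, 26939 mod 4 = 3; sign now -1
(26939/6393) = (1367/6393)   [reduce mod 6393]
reciprocity: (1367/6393) = +1·(6393/1367) since 1367 mod 4 = 3, 6393 mod 4 = 1; sign now -1
(6393/1367) = (925/1367)   [reduce mod 1367]
reciprocity: (925/1367) = +1·(1367/925) since 925 mod 4 = 1, 1367 mod 4 = 3; sign now -1
(1367/925) = (442/925)   [reduce mod 925]
442 = 2^1·221; (2/925) = -1 since 925 mod 8 = 5, so (442/925) = (-1)^1·(221/925); sign now +1
reciprocity: (221/925) = +1·(925/221) since 221 mod 4 = 1, 925 mod 4 = 1; sign now +1
(925/221) = (41/221)   [reduce mod 221]
reciprocity: (41/221) = +1·(221/41) since 41 mod 4 = 1, 221 mod 4 = 1; sign now +1
(221/41) = (16/41)   [reduce mod 41]
16 = 2^4·1; (2/41) = +1 since 41 mod 8 = 1, so (16/41) = (+1)^4·(1/41); sign now +1
(1/41) = 1; final value = sign = +1

1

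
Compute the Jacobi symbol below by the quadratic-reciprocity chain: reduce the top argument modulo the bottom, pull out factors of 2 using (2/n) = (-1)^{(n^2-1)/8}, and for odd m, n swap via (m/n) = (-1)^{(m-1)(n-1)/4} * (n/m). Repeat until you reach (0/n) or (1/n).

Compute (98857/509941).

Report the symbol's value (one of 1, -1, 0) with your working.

0

flip (98857/509941) -> (509941/98857): both odd, 98857 mod 4 = 1, 509941 mod 4 = 1, so the flip contributes +1; sign now +1
(509941/98857): 509941 mod 98857 = 15656, so (509941/98857) = (15656/98857)
factor out 2^3: 15656 = 2^3·1957; with 98857 mod 8 = 1, (2/98857) = +1; sign now +1; continue with (1957/98857)
flip (1957/98857) -> (98857/1957): both odd, 1957 mod 4 = 1, 98857 mod 4 = 1, so the flip contributes +1; sign now +1
(98857/1957): 98857 mod 1957 = 1007, so (98857/1957) = (1007/1957)
flip (1007/1957) -> (1957/1007): both odd, 1007 mod 4 = 3, 1957 mod 4 = 1, so the flip contributes +1; sign now +1
(1957/1007): 1957 mod 1007 = 950, so (1957/1007) = (950/1007)
factor out 2^1: 950 = 2^1·475; with 1007 mod 8 = 7, (2/1007) = +1; sign now +1; continue with (475/1007)
flip (475/1007) -> (1007/475): both odd, 475 mod 4 = 3, 1007 mod 4 = 3, so the flip contributes -1; sign now -1
(1007/475): 1007 mod 475 = 57, so (1007/475) = (57/475)
flip (57/475) -> (475/57): both odd, 57 mod 4 = 1, 475 mod 4 = 3, so the flip contributes +1; sign now -1
(475/57): 475 mod 57 = 19, so (475/57) = (19/57)
flip (19/57) -> (57/19): both odd, 19 mod 4 = 3, 57 mod 4 = 1, so the flip contributes +1; sign now -1
(57/19): 57 mod 19 = 0, so (57/19) = (0/19)
reached (0/19); gcd(a, n) > 1, so (0/19) = 0 and the symbol is 0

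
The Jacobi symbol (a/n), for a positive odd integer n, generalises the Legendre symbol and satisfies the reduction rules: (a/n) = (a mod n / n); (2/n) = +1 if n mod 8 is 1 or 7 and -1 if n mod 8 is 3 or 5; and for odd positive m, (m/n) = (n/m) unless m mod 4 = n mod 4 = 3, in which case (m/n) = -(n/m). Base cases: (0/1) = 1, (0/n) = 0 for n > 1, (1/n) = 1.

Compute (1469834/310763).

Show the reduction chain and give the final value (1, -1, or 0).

1

(1469834/310763) = (226782/310763)   [reduce mod 310763]
226782 = 2^1·113391; (2/310763) = -1 since 310763 mod 8 = 3, so (226782/310763) = (-1)^1·(113391/310763); sign now -1
reciprocity: (113391/310763) = -1·(310763/113391) since 113391 mod 4 = 3, 310763 mod 4 = 3; sign now +1
(310763/113391) = (83981/113391)   [reduce mod 113391]
reciprocity: (83981/113391) = +1·(113391/83981) since 83981 mod 4 = 1, 113391 mod 4 = 3; sign now +1
(113391/83981) = (29410/83981)   [reduce mod 83981]
29410 = 2^1·14705; (2/83981) = -1 since 83981 mod 8 = 5, so (29410/83981) = (-1)^1·(14705/83981); sign now -1
reciprocity: (14705/83981) = +1·(83981/14705) since 14705 mod 4 = 1, 83981 mod 4 = 1; sign now -1
(83981/14705) = (10456/14705)   [reduce mod 14705]
10456 = 2^3·1307; (2/14705) = +1 since 14705 mod 8 = 1, so (10456/14705) = (+1)^3·(1307/14705); sign now -1
reciprocity: (1307/14705) = +1·(14705/1307) since 1307 mod 4 = 3, 14705 mod 4 = 1; sign now -1
(14705/1307) = (328/1307)   [reduce mod 1307]
328 = 2^3·41; (2/1307) = -1 since 1307 mod 8 = 3, so (328/1307) = (-1)^3·(41/1307); sign now +1
reciprocity: (41/1307) = +1·(1307/41) since 41 mod 4 = 1, 1307 mod 4 = 3; sign now +1
(1307/41) = (36/41)   [reduce mod 41]
36 = 2^2·9; (2/41) = +1 since 41 mod 8 = 1, so (36/41) = (+1)^2·(9/41); sign now +1
reciprocity: (9/41) = +1·(41/9) since 9 mod 4 = 1, 41 mod 4 = 1; sign now +1
(41/9) = (5/9)   [reduce mod 9]
reciprocity: (5/9) = +1·(9/5) since 5 mod 4 = 1, 9 mod 4 = 1; sign now +1
(9/5) = (4/5)   [reduce mod 5]
4 = 2^2·1; (2/5) = -1 since 5 mod 8 = 5, so (4/5) = (-1)^2·(1/5); sign now +1
(1/5) = 1; final value = sign = +1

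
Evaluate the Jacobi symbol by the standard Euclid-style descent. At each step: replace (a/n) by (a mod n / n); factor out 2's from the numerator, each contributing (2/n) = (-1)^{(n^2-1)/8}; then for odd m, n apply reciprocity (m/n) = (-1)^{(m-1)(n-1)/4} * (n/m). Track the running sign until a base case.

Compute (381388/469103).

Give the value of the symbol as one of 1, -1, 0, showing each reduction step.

0

factor out 2^2: 381388 = 2^2·95347; with 469103 mod 8 = 7, (2/469103) = +1; sign now +1; continue with (95347/469103)
flip (95347/469103) -> (469103/95347): both odd, 95347 mod 4 = 3, 469103 mod 4 = 3, so the flip contributes -1; sign now -1
(469103/95347): 469103 mod 95347 = 87715, so (469103/95347) = (87715/95347)
flip (87715/95347) -> (95347/87715): both odd, 87715 mod 4 = 3, 95347 mod 4 = 3, so the flip contributes -1; sign now +1
(95347/87715): 95347 mod 87715 = 7632, so (95347/87715) = (7632/87715)
factor out 2^4: 7632 = 2^4·477; with 87715 mod 8 = 3, (2/87715) = -1; sign now +1; continue with (477/87715)
flip (477/87715) -> (87715/477): both odd, 477 mod 4 = 1, 87715 mod 4 = 3, so the flip contributes +1; sign now +1
(87715/477): 87715 mod 477 = 424, so (87715/477) = (424/477)
factor out 2^3: 424 = 2^3·53; with 477 mod 8 = 5, (2/477) = -1; sign now -1; continue with (53/477)
flip (53/477) -> (477/53): both odd, 53 mod 4 = 1, 477 mod 4 = 1, so the flip contributes +1; sign now -1
(477/53): 477 mod 53 = 0, so (477/53) = (0/53)
reached (0/53); gcd(a, n) > 1, so (0/53) = 0 and the symbol is 0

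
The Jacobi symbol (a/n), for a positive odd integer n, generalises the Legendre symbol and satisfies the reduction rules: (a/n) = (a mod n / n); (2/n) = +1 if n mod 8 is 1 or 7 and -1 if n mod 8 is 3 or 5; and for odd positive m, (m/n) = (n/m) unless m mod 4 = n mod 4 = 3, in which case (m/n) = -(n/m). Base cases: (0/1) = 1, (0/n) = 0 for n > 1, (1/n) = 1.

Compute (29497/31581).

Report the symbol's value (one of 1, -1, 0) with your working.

flip (29497/31581) -> (31581/29497): both odd, 29497 mod 4 = 1, 31581 mod 4 = 1, so the flip contributes +1; sign now +1
(31581/29497): 31581 mod 29497 = 2084, so (31581/29497) = (2084/29497)
factor out 2^2: 2084 = 2^2·521; with 29497 mod 8 = 1, (2/29497) = +1; sign now +1; continue with (521/29497)
flip (521/29497) -> (29497/521): both odd, 521 mod 4 = 1, 29497 mod 4 = 1, so the flip contributes +1; sign now +1
(29497/521): 29497 mod 521 = 321, so (29497/521) = (321/521)
flip (321/521) -> (521/321): both odd, 321 mod 4 = 1, 521 mod 4 = 1, so the flip contributes +1; sign now +1
(521/321): 521 mod 321 = 200, so (521/321) = (200/321)
factor out 2^3: 200 = 2^3·25; with 321 mod 8 = 1, (2/321) = +1; sign now +1; continue with (25/321)
flip (25/321) -> (321/25): both odd, 25 mod 4 = 1, 321 mod 4 = 1, so the flip contributes +1; sign now +1
(321/25): 321 mod 25 = 21, so (321/25) = (21/25)
flip (21/25) -> (25/21): both odd, 21 mod 4 = 1, 25 mod 4 = 1, so the flip contributes +1; sign now +1
(25/21): 25 mod 21 = 4, so (25/21) = (4/21)
factor out 2^2: 4 = 2^2·1; with 21 mod 8 = 5, (2/21) = -1; sign now +1; continue with (1/21)
reached (1/21) = 1, so the symbol is +1

1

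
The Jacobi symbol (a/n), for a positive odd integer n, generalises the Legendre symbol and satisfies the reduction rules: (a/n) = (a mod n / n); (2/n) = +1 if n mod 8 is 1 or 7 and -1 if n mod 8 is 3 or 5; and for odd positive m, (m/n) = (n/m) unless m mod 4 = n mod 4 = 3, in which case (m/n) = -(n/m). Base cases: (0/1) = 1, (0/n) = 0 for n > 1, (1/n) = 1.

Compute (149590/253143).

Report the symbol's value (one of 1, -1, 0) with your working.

-1

factor out 2^1: 149590 = 2^1·74795; with 253143 mod 8 = 7, (2/253143) = +1; sign now +1; continue with (74795/253143)
flip (74795/253143) -> (253143/74795): both odd, 74795 mod 4 = 3, 253143 mod 4 = 3, so the flip contributes -1; sign now -1
(253143/74795): 253143 mod 74795 = 28758, so (253143/74795) = (28758/74795)
factor out 2^1: 28758 = 2^1·14379; with 74795 mod 8 = 3, (2/74795) = -1; sign now +1; continue with (14379/74795)
flip (14379/74795) -> (74795/14379): both odd, 14379 mod 4 = 3, 74795 mod 4 = 3, so the flip contributes -1; sign now -1
(74795/14379): 74795 mod 14379 = 2900, so (74795/14379) = (2900/14379)
factor out 2^2: 2900 = 2^2·725; with 14379 mod 8 = 3, (2/14379) = -1; sign now -1; continue with (725/14379)
flip (725/14379) -> (14379/725): both odd, 725 mod 4 = 1, 14379 mod 4 = 3, so the flip contributes +1; sign now -1
(14379/725): 14379 mod 725 = 604, so (14379/725) = (604/725)
factor out 2^2: 604 = 2^2·151; with 725 mod 8 = 5, (2/725) = -1; sign now -1; continue with (151/725)
flip (151/725) -> (725/151): both odd, 151 mod 4 = 3, 725 mod 4 = 1, so the flip contributes +1; sign now -1
(725/151): 725 mod 151 = 121, so (725/151) = (121/151)
flip (121/151) -> (151/121): both odd, 121 mod 4 = 1, 151 mod 4 = 3, so the flip contributes +1; sign now -1
(151/121): 151 mod 121 = 30, so (151/121) = (30/121)
factor out 2^1: 30 = 2^1·15; with 121 mod 8 = 1, (2/121) = +1; sign now -1; continue with (15/121)
flip (15/121) -> (121/15): both odd, 15 mod 4 = 3, 121 mod 4 = 1, so the flip contributes +1; sign now -1
(121/15): 121 mod 15 = 1, so (121/15) = (1/15)
reached (1/15) = 1, so the symbol is -1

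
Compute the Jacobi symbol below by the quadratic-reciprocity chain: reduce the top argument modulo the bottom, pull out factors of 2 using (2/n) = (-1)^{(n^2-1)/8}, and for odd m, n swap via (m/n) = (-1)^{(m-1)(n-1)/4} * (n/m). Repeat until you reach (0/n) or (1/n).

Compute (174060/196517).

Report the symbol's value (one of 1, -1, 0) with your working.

1

factor out 2^2: 174060 = 2^2·43515; with 196517 mod 8 = 5, (2/196517) = -1; sign now +1; continue with (43515/196517)
flip (43515/196517) -> (196517/43515): both odd, 43515 mod 4 = 3, 196517 mod 4 = 1, so the flip contributes +1; sign now +1
(196517/43515): 196517 mod 43515 = 22457, so (196517/43515) = (22457/43515)
flip (22457/43515) -> (43515/22457): both odd, 22457 mod 4 = 1, 43515 mod 4 = 3, so the flip contributes +1; sign now +1
(43515/22457): 43515 mod 22457 = 21058, so (43515/22457) = (21058/22457)
factor out 2^1: 21058 = 2^1·10529; with 22457 mod 8 = 1, (2/22457) = +1; sign now +1; continue with (10529/22457)
flip (10529/22457) -> (22457/10529): both odd, 10529 mod 4 = 1, 22457 mod 4 = 1, so the flip contributes +1; sign now +1
(22457/10529): 22457 mod 10529 = 1399, so (22457/10529) = (1399/10529)
flip (1399/10529) -> (10529/1399): both odd, 1399 mod 4 = 3, 10529 mod 4 = 1, so the flip contributes +1; sign now +1
(10529/1399): 10529 mod 1399 = 736, so (10529/1399) = (736/1399)
factor out 2^5: 736 = 2^5·23; with 1399 mod 8 = 7, (2/1399) = +1; sign now +1; continue with (23/1399)
flip (23/1399) -> (1399/23): both odd, 23 mod 4 = 3, 1399 mod 4 = 3, so the flip contributes -1; sign now -1
(1399/23): 1399 mod 23 = 19, so (1399/23) = (19/23)
flip (19/23) -> (23/19): both odd, 19 mod 4 = 3, 23 mod 4 = 3, so the flip contributes -1; sign now +1
(23/19): 23 mod 19 = 4, so (23/19) = (4/19)
factor out 2^2: 4 = 2^2·1; with 19 mod 8 = 3, (2/19) = -1; sign now +1; continue with (1/19)
reached (1/19) = 1, so the symbol is +1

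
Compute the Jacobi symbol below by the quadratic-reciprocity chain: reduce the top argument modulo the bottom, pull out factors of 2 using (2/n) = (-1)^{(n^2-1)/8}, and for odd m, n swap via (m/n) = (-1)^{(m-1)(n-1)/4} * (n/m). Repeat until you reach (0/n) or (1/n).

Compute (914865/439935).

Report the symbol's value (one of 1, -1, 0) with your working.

0

(914865/439935): 914865 mod 439935 = 34995, so (914865/439935) = (34995/439935)
flip (34995/439935) -> (439935/34995): both odd, 34995 mod 4 = 3, 439935 mod 4 = 3, so the flip contributes -1; sign now -1
(439935/34995): 439935 mod 34995 = 19995, so (439935/34995) = (19995/34995)
flip (19995/34995) -> (34995/19995): both odd, 19995 mod 4 = 3, 34995 mod 4 = 3, so the flip contributes -1; sign now +1
(34995/19995): 34995 mod 19995 = 15000, so (34995/19995) = (15000/19995)
factor out 2^3: 15000 = 2^3·1875; with 19995 mod 8 = 3, (2/19995) = -1; sign now -1; continue with (1875/19995)
flip (1875/19995) -> (19995/1875): both odd, 1875 mod 4 = 3, 19995 mod 4 = 3, so the flip contributes -1; sign now +1
(19995/1875): 19995 mod 1875 = 1245, so (19995/1875) = (1245/1875)
flip (1245/1875) -> (1875/1245): both odd, 1245 mod 4 = 1, 1875 mod 4 = 3, so the flip contributes +1; sign now +1
(1875/1245): 1875 mod 1245 = 630, so (1875/1245) = (630/1245)
factor out 2^1: 630 = 2^1·315; with 1245 mod 8 = 5, (2/1245) = -1; sign now -1; continue with (315/1245)
flip (315/1245) -> (1245/315): both odd, 315 mod 4 = 3, 1245 mod 4 = 1, so the flip contributes +1; sign now -1
(1245/315): 1245 mod 315 = 300, so (1245/315) = (300/315)
factor out 2^2: 300 = 2^2·75; with 315 mod 8 = 3, (2/315) = -1; sign now -1; continue with (75/315)
flip (75/315) -> (315/75): both odd, 75 mod 4 = 3, 315 mod 4 = 3, so the flip contributes -1; sign now +1
(315/75): 315 mod 75 = 15, so (315/75) = (15/75)
flip (15/75) -> (75/15): both odd, 15 mod 4 = 3, 75 mod 4 = 3, so the flip contributes -1; sign now -1
(75/15): 75 mod 15 = 0, so (75/15) = (0/15)
reached (0/15); gcd(a, n) > 1, so (0/15) = 0 and the symbol is 0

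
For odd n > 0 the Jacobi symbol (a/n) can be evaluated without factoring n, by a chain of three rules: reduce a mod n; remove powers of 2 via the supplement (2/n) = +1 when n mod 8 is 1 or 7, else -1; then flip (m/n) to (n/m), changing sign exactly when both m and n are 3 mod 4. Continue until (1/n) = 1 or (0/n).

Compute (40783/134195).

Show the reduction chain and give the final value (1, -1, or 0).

1

reciprocity: (40783/134195) = -1·(134195/40783) since 40783 mod 4 = 3, 134195 mod 4 = 3; sign now -1
(134195/40783) = (11846/40783)   [reduce mod 40783]
11846 = 2^1·5923; (2/40783) = +1 since 40783 mod 8 = 7, so (11846/40783) = (+1)^1·(5923/40783); sign now -1
reciprocity: (5923/40783) = -1·(40783/5923) since 5923 mod 4 = 3, 40783 mod 4 = 3; sign now +1
(40783/5923) = (5245/5923)   [reduce mod 5923]
reciprocity: (5245/5923) = +1·(5923/5245) since 5245 mod 4 = 1, 5923 mod 4 = 3; sign now +1
(5923/5245) = (678/5245)   [reduce mod 5245]
678 = 2^1·339; (2/5245) = -1 since 5245 mod 8 = 5, so (678/5245) = (-1)^1·(339/5245); sign now -1
reciprocity: (339/5245) = +1·(5245/339) since 339 mod 4 = 3, 5245 mod 4 = 1; sign now -1
(5245/339) = (160/339)   [reduce mod 339]
160 = 2^5·5; (2/339) = -1 since 339 mod 8 = 3, so (160/339) = (-1)^5·(5/339); sign now +1
reciprocity: (5/339) = +1·(339/5) since 5 mod 4 = 1, 339 mod 4 = 3; sign now +1
(339/5) = (4/5)   [reduce mod 5]
4 = 2^2·1; (2/5) = -1 since 5 mod 8 = 5, so (4/5) = (-1)^2·(1/5); sign now +1
(1/5) = 1; final value = sign = +1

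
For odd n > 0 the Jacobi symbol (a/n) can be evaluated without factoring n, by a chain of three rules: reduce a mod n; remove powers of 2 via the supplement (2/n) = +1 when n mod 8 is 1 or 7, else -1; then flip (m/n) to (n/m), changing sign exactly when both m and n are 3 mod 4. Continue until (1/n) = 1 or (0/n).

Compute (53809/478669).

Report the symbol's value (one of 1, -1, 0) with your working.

reciprocity: (53809/478669) = +1·(478669/53809) since 53809 mod 4 = 1, 478669 mod 4 = 1; sign now +1
(478669/53809) = (48197/53809)   [reduce mod 53809]
reciprocity: (48197/53809) = +1·(53809/48197) since 48197 mod 4 = 1, 53809 mod 4 = 1; sign now +1
(53809/48197) = (5612/48197)   [reduce mod 48197]
5612 = 2^2·1403; (2/48197) = -1 since 48197 mod 8 = 5, so (5612/48197) = (-1)^2·(1403/48197); sign now +1
reciprocity: (1403/48197) = +1·(48197/1403) since 1403 mod 4 = 3, 48197 mod 4 = 1; sign now +1
(48197/1403) = (495/1403)   [reduce mod 1403]
reciprocity: (495/1403) = -1·(1403/495) since 495 mod 4 = 3, 1403 mod 4 = 3; sign now -1
(1403/495) = (413/495)   [reduce mod 495]
reciprocity: (413/495) = +1·(495/413) since 413 mod 4 = 1, 495 mod 4 = 3; sign now -1
(495/413) = (82/413)   [reduce mod 413]
82 = 2^1·41; (2/413) = -1 since 413 mod 8 = 5, so (82/413) = (-1)^1·(41/413); sign now +1
reciprocity: (41/413) = +1·(413/41) since 41 mod 4 = 1, 413 mod 4 = 1; sign now +1
(413/41) = (3/41)   [reduce mod 41]
reciprocity: (3/41) = +1·(41/3) since 3 mod 4 = 3, 41 mod 4 = 1; sign now +1
(41/3) = (2/3)   [reduce mod 3]
2 = 2^1·1; (2/3) = -1 since 3 mod 8 = 3, so (2/3) = (-1)^1·(1/3); sign now -1
(1/3) = 1; final value = sign = -1

-1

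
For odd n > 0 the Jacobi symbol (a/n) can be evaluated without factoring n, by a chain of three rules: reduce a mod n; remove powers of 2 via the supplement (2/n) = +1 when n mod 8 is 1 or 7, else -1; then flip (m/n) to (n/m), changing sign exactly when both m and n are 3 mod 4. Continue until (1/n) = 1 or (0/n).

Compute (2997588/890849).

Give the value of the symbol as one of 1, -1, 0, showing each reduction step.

1

(2997588/890849): 2997588 mod 890849 = 325041, so (2997588/890849) = (325041/890849)
flip (325041/890849) -> (890849/325041): both odd, 325041 mod 4 = 1, 890849 mod 4 = 1, so the flip contributes +1; sign now +1
(890849/325041): 890849 mod 325041 = 240767, so (890849/325041) = (240767/325041)
flip (240767/325041) -> (325041/240767): both odd, 240767 mod 4 = 3, 325041 mod 4 = 1, so the flip contributes +1; sign now +1
(325041/240767): 325041 mod 240767 = 84274, so (325041/240767) = (84274/240767)
factor out 2^1: 84274 = 2^1·42137; with 240767 mod 8 = 7, (2/240767) = +1; sign now +1; continue with (42137/240767)
flip (42137/240767) -> (240767/42137): both odd, 42137 mod 4 = 1, 240767 mod 4 = 3, so the flip contributes +1; sign now +1
(240767/42137): 240767 mod 42137 = 30082, so (240767/42137) = (30082/42137)
factor out 2^1: 30082 = 2^1·15041; with 42137 mod 8 = 1, (2/42137) = +1; sign now +1; continue with (15041/42137)
flip (15041/42137) -> (42137/15041): both odd, 15041 mod 4 = 1, 42137 mod 4 = 1, so the flip contributes +1; sign now +1
(42137/15041): 42137 mod 15041 = 12055, so (42137/15041) = (12055/15041)
flip (12055/15041) -> (15041/12055): both odd, 12055 mod 4 = 3, 15041 mod 4 = 1, so the flip contributes +1; sign now +1
(15041/12055): 15041 mod 12055 = 2986, so (15041/12055) = (2986/12055)
factor out 2^1: 2986 = 2^1·1493; with 12055 mod 8 = 7, (2/12055) = +1; sign now +1; continue with (1493/12055)
flip (1493/12055) -> (12055/1493): both odd, 1493 mod 4 = 1, 12055 mod 4 = 3, so the flip contributes +1; sign now +1
(12055/1493): 12055 mod 1493 = 111, so (12055/1493) = (111/1493)
flip (111/1493) -> (1493/111): both odd, 111 mod 4 = 3, 1493 mod 4 = 1, so the flip contributes +1; sign now +1
(1493/111): 1493 mod 111 = 50, so (1493/111) = (50/111)
factor out 2^1: 50 = 2^1·25; with 111 mod 8 = 7, (2/111) = +1; sign now +1; continue with (25/111)
flip (25/111) -> (111/25): both odd, 25 mod 4 = 1, 111 mod 4 = 3, so the flip contributes +1; sign now +1
(111/25): 111 mod 25 = 11, so (111/25) = (11/25)
flip (11/25) -> (25/11): both odd, 11 mod 4 = 3, 25 mod 4 = 1, so the flip contributes +1; sign now +1
(25/11): 25 mod 11 = 3, so (25/11) = (3/11)
flip (3/11) -> (11/3): both odd, 3 mod 4 = 3, 11 mod 4 = 3, so the flip contributes -1; sign now -1
(11/3): 11 mod 3 = 2, so (11/3) = (2/3)
factor out 2^1: 2 = 2^1·1; with 3 mod 8 = 3, (2/3) = -1; sign now +1; continue with (1/3)
reached (1/3) = 1, so the symbol is +1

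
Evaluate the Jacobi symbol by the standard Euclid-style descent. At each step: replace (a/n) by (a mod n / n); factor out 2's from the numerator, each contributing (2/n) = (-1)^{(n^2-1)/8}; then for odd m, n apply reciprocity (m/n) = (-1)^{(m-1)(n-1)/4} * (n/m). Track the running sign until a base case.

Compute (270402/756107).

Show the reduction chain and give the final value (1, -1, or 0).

factor out 2^1: 270402 = 2^1·135201; with 756107 mod 8 = 3, (2/756107) = -1; sign now -1; continue with (135201/756107)
flip (135201/756107) -> (756107/135201): both odd, 135201 mod 4 = 1, 756107 mod 4 = 3, so the flip contributes +1; sign now -1
(756107/135201): 756107 mod 135201 = 80102, so (756107/135201) = (80102/135201)
factor out 2^1: 80102 = 2^1·40051; with 135201 mod 8 = 1, (2/135201) = +1; sign now -1; continue with (40051/135201)
flip (40051/135201) -> (135201/40051): both odd, 40051 mod 4 = 3, 135201 mod 4 = 1, so the flip contributes +1; sign now -1
(135201/40051): 135201 mod 40051 = 15048, so (135201/40051) = (15048/40051)
factor out 2^3: 15048 = 2^3·1881; with 40051 mod 8 = 3, (2/40051) = -1; sign now +1; continue with (1881/40051)
flip (1881/40051) -> (40051/1881): both odd, 1881 mod 4 = 1, 40051 mod 4 = 3, so the flip contributes +1; sign now +1
(40051/1881): 40051 mod 1881 = 550, so (40051/1881) = (550/1881)
factor out 2^1: 550 = 2^1·275; with 1881 mod 8 = 1, (2/1881) = +1; sign now +1; continue with (275/1881)
flip (275/1881) -> (1881/275): both odd, 275 mod 4 = 3, 1881 mod 4 = 1, so the flip contributes +1; sign now +1
(1881/275): 1881 mod 275 = 231, so (1881/275) = (231/275)
flip (231/275) -> (275/231): both odd, 231 mod 4 = 3, 275 mod 4 = 3, so the flip contributes -1; sign now -1
(275/231): 275 mod 231 = 44, so (275/231) = (44/231)
factor out 2^2: 44 = 2^2·11; with 231 mod 8 = 7, (2/231) = +1; sign now -1; continue with (11/231)
flip (11/231) -> (231/11): both odd, 11 mod 4 = 3, 231 mod 4 = 3, so the flip contributes -1; sign now +1
(231/11): 231 mod 11 = 0, so (231/11) = (0/11)
reached (0/11); gcd(a, n) > 1, so (0/11) = 0 and the symbol is 0

0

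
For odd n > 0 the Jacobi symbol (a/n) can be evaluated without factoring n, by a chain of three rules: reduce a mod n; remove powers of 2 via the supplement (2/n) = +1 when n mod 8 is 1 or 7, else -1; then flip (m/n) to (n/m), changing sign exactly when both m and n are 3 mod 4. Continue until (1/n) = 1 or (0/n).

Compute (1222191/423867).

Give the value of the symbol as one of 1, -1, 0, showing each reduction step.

0

(1222191/423867) = (374457/423867)   [reduce mod 423867]
reciprocity: (374457/423867) = +1·(423867/374457) since 374457 mod 4 = 1, 423867 mod 4 = 3; sign now +1
(423867/374457) = (49410/374457)   [reduce mod 374457]
49410 = 2^1·24705; (2/374457) = +1 since 374457 mod 8 = 1, so (49410/374457) = (+1)^1·(24705/374457); sign now +1
reciprocity: (24705/374457) = +1·(374457/24705) since 24705 mod 4 = 1, 374457 mod 4 = 1; sign now +1
(374457/24705) = (3882/24705)   [reduce mod 24705]
3882 = 2^1·1941; (2/24705) = +1 since 24705 mod 8 = 1, so (3882/24705) = (+1)^1·(1941/24705); sign now +1
reciprocity: (1941/24705) = +1·(24705/1941) since 1941 mod 4 = 1, 24705 mod 4 = 1; sign now +1
(24705/1941) = (1413/1941)   [reduce mod 1941]
reciprocity: (1413/1941) = +1·(1941/1413) since 1413 mod 4 = 1, 1941 mod 4 = 1; sign now +1
(1941/1413) = (528/1413)   [reduce mod 1413]
528 = 2^4·33; (2/1413) = -1 since 1413 mod 8 = 5, so (528/1413) = (-1)^4·(33/1413); sign now +1
reciprocity: (33/1413) = +1·(1413/33) since 33 mod 4 = 1, 1413 mod 4 = 1; sign now +1
(1413/33) = (27/33)   [reduce mod 33]
reciprocity: (27/33) = +1·(33/27) since 27 mod 4 = 3, 33 mod 4 = 1; sign now +1
(33/27) = (6/27)   [reduce mod 27]
6 = 2^1·3; (2/27) = -1 since 27 mod 8 = 3, so (6/27) = (-1)^1·(3/27); sign now -1
reciprocity: (3/27) = -1·(27/3) since 3 mod 4 = 3, 27 mod 4 = 3; sign now +1
(27/3) = (0/3)   [reduce mod 3]
(0/3) = 0   [gcd(a, n) > 1]; final value = 0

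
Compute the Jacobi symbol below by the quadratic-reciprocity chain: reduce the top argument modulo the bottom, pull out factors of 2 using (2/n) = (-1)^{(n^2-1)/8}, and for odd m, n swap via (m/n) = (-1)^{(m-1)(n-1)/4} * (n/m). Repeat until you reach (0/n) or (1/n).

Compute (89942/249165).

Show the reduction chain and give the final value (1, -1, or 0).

1

89942 = 2^1·44971; (2/249165) = -1 since 249165 mod 8 = 5, so (89942/249165) = (-1)^1·(44971/249165); sign now -1
reciprocity: (44971/249165) = +1·(249165/44971) since 44971 mod 4 = 3, 249165 mod 4 = 1; sign now -1
(249165/44971) = (24310/44971)   [reduce mod 44971]
24310 = 2^1·12155; (2/44971) = -1 since 44971 mod 8 = 3, so (24310/44971) = (-1)^1·(12155/44971); sign now +1
reciprocity: (12155/44971) = -1·(44971/12155) since 12155 mod 4 = 3, 44971 mod 4 = 3; sign now -1
(44971/12155) = (8506/12155)   [reduce mod 12155]
8506 = 2^1·4253; (2/12155) = -1 since 12155 mod 8 = 3, so (8506/12155) = (-1)^1·(4253/12155); sign now +1
reciprocity: (4253/12155) = +1·(12155/4253) since 4253 mod 4 = 1, 12155 mod 4 = 3; sign now +1
(12155/4253) = (3649/4253)   [reduce mod 4253]
reciprocity: (3649/4253) = +1·(4253/3649) since 3649 mod 4 = 1, 4253 mod 4 = 1; sign now +1
(4253/3649) = (604/3649)   [reduce mod 3649]
604 = 2^2·151; (2/3649) = +1 since 3649 mod 8 = 1, so (604/3649) = (+1)^2·(151/3649); sign now +1
reciprocity: (151/3649) = +1·(3649/151) since 151 mod 4 = 3, 3649 mod 4 = 1; sign now +1
(3649/151) = (25/151)   [reduce mod 151]
reciprocity: (25/151) = +1·(151/25) since 25 mod 4 = 1, 151 mod 4 = 3; sign now +1
(151/25) = (1/25)   [reduce mod 25]
(1/25) = 1; final value = sign = +1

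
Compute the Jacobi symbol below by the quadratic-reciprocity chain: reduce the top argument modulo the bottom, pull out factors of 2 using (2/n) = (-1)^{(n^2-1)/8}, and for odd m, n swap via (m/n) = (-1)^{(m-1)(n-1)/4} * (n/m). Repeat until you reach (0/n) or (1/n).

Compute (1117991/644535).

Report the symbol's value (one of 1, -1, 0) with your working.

(1117991/644535): 1117991 mod 644535 = 473456, so (1117991/644535) = (473456/644535)
factor out 2^4: 473456 = 2^4·29591; with 644535 mod 8 = 7, (2/644535) = +1; sign now +1; continue with (29591/644535)
flip (29591/644535) -> (644535/29591): both odd, 29591 mod 4 = 3, 644535 mod 4 = 3, so the flip contributes -1; sign now -1
(644535/29591): 644535 mod 29591 = 23124, so (644535/29591) = (23124/29591)
factor out 2^2: 23124 = 2^2·5781; with 29591 mod 8 = 7, (2/29591) = +1; sign now -1; continue with (5781/29591)
flip (5781/29591) -> (29591/5781): both odd, 5781 mod 4 = 1, 29591 mod 4 = 3, so the flip contributes +1; sign now -1
(29591/5781): 29591 mod 5781 = 686, so (29591/5781) = (686/5781)
factor out 2^1: 686 = 2^1·343; with 5781 mod 8 = 5, (2/5781) = -1; sign now +1; continue with (343/5781)
flip (343/5781) -> (5781/343): both odd, 343 mod 4 = 3, 5781 mod 4 = 1, so the flip contributes +1; sign now +1
(5781/343): 5781 mod 343 = 293, so (5781/343) = (293/343)
flip (293/343) -> (343/293): both odd, 293 mod 4 = 1, 343 mod 4 = 3, so the flip contributes +1; sign now +1
(343/293): 343 mod 293 = 50, so (343/293) = (50/293)
factor out 2^1: 50 = 2^1·25; with 293 mod 8 = 5, (2/293) = -1; sign now -1; continue with (25/293)
flip (25/293) -> (293/25): both odd, 25 mod 4 = 1, 293 mod 4 = 1, so the flip contributes +1; sign now -1
(293/25): 293 mod 25 = 18, so (293/25) = (18/25)
factor out 2^1: 18 = 2^1·9; with 25 mod 8 = 1, (2/25) = +1; sign now -1; continue with (9/25)
flip (9/25) -> (25/9): both odd, 9 mod 4 = 1, 25 mod 4 = 1, so the flip contributes +1; sign now -1
(25/9): 25 mod 9 = 7, so (25/9) = (7/9)
flip (7/9) -> (9/7): both odd, 7 mod 4 = 3, 9 mod 4 = 1, so the flip contributes +1; sign now -1
(9/7): 9 mod 7 = 2, so (9/7) = (2/7)
factor out 2^1: 2 = 2^1·1; with 7 mod 8 = 7, (2/7) = +1; sign now -1; continue with (1/7)
reached (1/7) = 1, so the symbol is -1

-1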